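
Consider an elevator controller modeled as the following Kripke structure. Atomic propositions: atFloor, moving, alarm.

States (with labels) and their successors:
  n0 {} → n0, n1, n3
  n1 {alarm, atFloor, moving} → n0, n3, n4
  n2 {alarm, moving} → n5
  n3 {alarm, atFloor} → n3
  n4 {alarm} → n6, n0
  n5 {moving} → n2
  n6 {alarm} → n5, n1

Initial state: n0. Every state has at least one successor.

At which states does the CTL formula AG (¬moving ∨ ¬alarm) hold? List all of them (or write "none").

States satisfying ¬moving ∨ ¬alarm: {n0, n3, n4, n5, n6}.
States satisfying AG (¬moving ∨ ¬alarm): {n3}.

{n3}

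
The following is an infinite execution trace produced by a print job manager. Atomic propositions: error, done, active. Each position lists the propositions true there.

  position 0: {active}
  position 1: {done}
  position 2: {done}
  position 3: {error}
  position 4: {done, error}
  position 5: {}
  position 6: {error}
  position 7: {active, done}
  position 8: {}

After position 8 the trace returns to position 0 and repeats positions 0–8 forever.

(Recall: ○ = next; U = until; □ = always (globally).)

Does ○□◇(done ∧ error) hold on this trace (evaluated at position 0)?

Holds

The position after 0 is 1; □◇(done ∧ error) is true there.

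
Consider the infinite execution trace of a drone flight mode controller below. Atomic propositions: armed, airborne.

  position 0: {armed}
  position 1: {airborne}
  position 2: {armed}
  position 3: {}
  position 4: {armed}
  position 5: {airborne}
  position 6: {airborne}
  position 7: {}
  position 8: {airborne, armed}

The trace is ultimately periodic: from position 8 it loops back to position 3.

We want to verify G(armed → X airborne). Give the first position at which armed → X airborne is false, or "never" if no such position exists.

2

Check armed → X airborne at each position in order: 0 ✓, 1 ✓.
At position 2 the labels are {armed} and the next position 3 has {}, so armed → X airborne is false there. This is the first violation.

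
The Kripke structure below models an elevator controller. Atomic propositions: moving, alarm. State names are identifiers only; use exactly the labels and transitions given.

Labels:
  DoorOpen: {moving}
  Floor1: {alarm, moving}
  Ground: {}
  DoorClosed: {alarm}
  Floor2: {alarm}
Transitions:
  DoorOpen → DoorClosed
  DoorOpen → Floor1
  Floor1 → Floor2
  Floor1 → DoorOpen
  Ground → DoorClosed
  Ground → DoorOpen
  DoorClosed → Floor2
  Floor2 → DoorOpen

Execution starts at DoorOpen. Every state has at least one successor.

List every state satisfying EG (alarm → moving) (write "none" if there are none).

States satisfying alarm → moving: {DoorOpen, Floor1, Ground}.
States satisfying EG (alarm → moving): {DoorOpen, Floor1, Ground}.

{DoorOpen, Floor1, Ground}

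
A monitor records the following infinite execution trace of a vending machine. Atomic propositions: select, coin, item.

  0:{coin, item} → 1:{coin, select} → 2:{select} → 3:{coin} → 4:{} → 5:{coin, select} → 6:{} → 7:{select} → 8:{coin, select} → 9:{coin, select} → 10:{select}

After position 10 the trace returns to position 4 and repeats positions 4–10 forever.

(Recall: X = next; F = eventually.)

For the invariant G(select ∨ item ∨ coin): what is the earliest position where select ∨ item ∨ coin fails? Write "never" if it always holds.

Check select ∨ item ∨ coin at each position in order: 0 ✓, 1 ✓, 2 ✓, 3 ✓.
At position 4 the labels are {}, so select ∨ item ∨ coin is false there. This is the first violation.

4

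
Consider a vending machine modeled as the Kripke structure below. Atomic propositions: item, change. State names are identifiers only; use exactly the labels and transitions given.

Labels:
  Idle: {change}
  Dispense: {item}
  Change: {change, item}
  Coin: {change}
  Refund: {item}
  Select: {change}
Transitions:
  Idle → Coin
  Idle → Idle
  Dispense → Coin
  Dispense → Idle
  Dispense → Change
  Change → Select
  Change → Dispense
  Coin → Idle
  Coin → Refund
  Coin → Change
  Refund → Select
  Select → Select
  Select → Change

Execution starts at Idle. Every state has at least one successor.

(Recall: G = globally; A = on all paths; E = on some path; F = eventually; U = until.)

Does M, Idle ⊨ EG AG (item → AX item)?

Violated

States satisfying AG (item → AX item): ∅.
States satisfying EG AG (item → AX item): ∅.
No suitable path/successor from Idle witnesses the formula.
Idle ∉ Sat(EG AG (item → AX item)).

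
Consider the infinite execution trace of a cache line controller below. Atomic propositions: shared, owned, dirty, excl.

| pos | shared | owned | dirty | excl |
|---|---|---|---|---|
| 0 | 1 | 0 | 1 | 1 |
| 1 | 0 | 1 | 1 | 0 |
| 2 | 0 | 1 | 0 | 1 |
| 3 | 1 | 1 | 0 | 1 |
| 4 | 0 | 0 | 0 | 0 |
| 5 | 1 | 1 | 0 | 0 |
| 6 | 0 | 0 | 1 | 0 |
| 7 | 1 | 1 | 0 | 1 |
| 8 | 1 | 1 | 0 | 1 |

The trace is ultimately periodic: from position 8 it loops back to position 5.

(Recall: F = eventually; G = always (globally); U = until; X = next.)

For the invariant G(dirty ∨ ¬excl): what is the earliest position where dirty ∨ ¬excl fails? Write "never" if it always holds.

Check dirty ∨ ¬excl at each position in order: 0 ✓, 1 ✓.
At position 2 the labels are {excl, owned}, so dirty ∨ ¬excl is false there. This is the first violation.

2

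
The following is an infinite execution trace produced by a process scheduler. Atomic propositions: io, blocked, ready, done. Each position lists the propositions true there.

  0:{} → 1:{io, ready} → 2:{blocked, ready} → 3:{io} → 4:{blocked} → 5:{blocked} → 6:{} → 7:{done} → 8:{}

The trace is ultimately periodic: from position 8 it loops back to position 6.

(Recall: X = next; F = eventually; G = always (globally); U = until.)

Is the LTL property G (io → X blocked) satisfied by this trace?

Yes

io → X blocked holds at every position 0..8, and those are all positions ever visited, so G (io → X blocked) holds.
Positions where io holds: 1, 3.
Check X blocked at each: 1→ok, 3→ok.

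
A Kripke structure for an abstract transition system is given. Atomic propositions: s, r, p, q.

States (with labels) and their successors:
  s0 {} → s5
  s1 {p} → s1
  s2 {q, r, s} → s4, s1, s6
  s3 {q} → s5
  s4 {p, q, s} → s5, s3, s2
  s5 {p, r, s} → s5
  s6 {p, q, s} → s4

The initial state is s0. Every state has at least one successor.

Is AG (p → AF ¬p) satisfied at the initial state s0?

No

States satisfying p → AF ¬p: {s0, s2, s3}.
States satisfying AG (p → AF ¬p): ∅.
s5 is reachable from s0 and violates p → AF ¬p, so AG fails at s0.
s0 ∉ Sat(AG (p → AF ¬p)).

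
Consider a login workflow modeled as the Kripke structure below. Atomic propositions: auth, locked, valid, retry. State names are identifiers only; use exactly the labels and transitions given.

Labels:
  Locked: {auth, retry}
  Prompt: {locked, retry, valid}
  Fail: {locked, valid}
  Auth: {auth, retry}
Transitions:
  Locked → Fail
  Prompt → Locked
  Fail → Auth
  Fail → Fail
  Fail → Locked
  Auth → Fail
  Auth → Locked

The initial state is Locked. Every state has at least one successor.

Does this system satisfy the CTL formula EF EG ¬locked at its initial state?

States satisfying EG ¬locked: ∅.
States satisfying EF EG ¬locked: ∅.
No suitable path/successor from Locked witnesses the formula.
Locked ∉ Sat(EF EG ¬locked).

Does not hold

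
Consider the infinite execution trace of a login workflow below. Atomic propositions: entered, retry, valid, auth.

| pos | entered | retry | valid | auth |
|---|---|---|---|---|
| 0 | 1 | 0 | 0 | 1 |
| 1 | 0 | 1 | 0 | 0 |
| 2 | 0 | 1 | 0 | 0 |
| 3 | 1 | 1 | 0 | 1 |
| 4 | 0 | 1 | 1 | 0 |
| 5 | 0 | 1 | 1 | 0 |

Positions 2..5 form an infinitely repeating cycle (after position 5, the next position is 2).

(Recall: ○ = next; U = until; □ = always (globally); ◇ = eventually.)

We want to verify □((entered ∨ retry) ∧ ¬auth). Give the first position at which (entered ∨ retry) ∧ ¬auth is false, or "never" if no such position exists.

0

At position 0 the labels are {auth, entered}, so (entered ∨ retry) ∧ ¬auth is false there. This is the first violation.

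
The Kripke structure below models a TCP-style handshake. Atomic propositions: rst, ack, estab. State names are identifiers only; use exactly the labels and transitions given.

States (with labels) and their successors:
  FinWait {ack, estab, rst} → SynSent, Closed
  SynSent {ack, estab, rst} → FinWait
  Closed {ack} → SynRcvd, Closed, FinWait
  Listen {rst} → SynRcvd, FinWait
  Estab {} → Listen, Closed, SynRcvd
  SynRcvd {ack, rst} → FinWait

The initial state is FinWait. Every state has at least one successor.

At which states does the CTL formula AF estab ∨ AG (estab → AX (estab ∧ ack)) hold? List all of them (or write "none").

States satisfying estab: {FinWait, SynSent}.
States satisfying AF estab: {FinWait, SynSent, Listen, SynRcvd}.
States satisfying estab → AX (estab ∧ ack): {SynSent, Closed, Listen, Estab, SynRcvd}.
States satisfying AG (estab → AX (estab ∧ ack)): ∅.
States satisfying AF estab ∨ AG (estab → AX (estab ∧ ack)): {FinWait, SynSent, Listen, SynRcvd}.

{FinWait, SynSent, Listen, SynRcvd}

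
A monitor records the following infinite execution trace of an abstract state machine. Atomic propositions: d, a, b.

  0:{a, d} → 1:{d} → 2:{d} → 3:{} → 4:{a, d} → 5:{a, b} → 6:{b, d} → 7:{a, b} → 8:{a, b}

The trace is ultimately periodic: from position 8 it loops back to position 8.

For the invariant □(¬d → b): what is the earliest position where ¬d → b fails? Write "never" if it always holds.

Check ¬d → b at each position in order: 0 ✓, 1 ✓, 2 ✓.
At position 3 the labels are {}, so ¬d → b is false there. This is the first violation.

3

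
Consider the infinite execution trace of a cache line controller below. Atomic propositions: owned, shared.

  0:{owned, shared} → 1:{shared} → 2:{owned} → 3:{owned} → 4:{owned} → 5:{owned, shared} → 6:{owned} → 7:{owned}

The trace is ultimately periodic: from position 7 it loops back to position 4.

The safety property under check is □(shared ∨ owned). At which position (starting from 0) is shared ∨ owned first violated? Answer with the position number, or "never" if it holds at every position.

shared ∨ owned holds at every position 0..7, and those are all the positions the trace ever visits, so the invariant □(shared ∨ owned) is never violated.

never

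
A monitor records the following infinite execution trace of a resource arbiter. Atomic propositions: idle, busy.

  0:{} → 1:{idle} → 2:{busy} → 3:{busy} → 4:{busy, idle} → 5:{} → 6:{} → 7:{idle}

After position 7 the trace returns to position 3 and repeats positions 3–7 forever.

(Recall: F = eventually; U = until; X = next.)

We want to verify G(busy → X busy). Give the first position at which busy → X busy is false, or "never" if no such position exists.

Check busy → X busy at each position in order: 0 ✓, 1 ✓, 2 ✓, 3 ✓.
At position 4 the labels are {busy, idle} and the next position 5 has {}, so busy → X busy is false there. This is the first violation.

4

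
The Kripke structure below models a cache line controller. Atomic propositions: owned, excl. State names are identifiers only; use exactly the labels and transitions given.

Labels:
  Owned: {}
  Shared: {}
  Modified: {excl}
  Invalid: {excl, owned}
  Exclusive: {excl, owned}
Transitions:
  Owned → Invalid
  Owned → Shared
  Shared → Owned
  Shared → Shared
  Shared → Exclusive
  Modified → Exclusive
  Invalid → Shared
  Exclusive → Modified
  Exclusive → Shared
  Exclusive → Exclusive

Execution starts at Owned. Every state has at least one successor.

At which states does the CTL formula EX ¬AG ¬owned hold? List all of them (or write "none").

States satisfying ¬AG ¬owned: {Owned, Shared, Modified, Invalid, Exclusive}.
States satisfying EX ¬AG ¬owned: {Owned, Shared, Modified, Invalid, Exclusive}.

{Owned, Shared, Modified, Invalid, Exclusive}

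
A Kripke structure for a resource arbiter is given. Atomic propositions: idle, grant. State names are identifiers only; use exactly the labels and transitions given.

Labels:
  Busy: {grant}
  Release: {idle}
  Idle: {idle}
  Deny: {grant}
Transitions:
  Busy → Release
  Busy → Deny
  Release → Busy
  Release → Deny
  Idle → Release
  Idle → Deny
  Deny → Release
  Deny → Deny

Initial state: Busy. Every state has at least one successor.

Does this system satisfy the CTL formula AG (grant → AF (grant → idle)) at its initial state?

States satisfying grant → AF (grant → idle): {Release, Idle}.
States satisfying AG (grant → AF (grant → idle)): ∅.
Busy is reachable from Busy and violates grant → AF (grant → idle), so AG fails at Busy.
Busy ∉ Sat(AG (grant → AF (grant → idle))).

Violated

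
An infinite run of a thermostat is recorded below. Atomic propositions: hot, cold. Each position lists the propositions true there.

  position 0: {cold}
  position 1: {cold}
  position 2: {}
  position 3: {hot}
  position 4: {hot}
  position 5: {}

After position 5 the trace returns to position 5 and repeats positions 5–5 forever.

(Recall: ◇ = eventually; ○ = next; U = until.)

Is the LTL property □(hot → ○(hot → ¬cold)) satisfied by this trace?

hot → ○(hot → ¬cold) holds at every position 0..5, and those are all positions ever visited, so □(hot → ○(hot → ¬cold)) holds.
Positions where hot holds: 3, 4.
Check ○(hot → ¬cold) at each: 3→ok, 4→ok.

Holds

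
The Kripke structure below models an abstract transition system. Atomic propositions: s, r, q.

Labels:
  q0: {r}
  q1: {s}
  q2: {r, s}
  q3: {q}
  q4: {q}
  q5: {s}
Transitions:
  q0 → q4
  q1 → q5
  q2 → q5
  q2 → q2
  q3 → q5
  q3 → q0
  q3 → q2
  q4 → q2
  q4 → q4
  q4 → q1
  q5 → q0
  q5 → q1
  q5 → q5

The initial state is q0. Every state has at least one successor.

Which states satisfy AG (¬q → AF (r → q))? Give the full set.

States satisfying ¬q → AF (r → q): {q0, q1, q3, q4, q5}.
States satisfying AG (¬q → AF (r → q)): ∅.

none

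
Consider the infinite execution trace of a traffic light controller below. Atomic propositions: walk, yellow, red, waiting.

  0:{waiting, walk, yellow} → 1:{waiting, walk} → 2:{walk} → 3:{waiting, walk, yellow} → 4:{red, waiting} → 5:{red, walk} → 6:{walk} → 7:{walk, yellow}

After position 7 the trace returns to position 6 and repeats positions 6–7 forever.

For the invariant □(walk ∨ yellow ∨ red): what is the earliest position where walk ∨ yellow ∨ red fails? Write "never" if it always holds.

walk ∨ yellow ∨ red holds at every position 0..7, and those are all the positions the trace ever visits, so the invariant □(walk ∨ yellow ∨ red) is never violated.

never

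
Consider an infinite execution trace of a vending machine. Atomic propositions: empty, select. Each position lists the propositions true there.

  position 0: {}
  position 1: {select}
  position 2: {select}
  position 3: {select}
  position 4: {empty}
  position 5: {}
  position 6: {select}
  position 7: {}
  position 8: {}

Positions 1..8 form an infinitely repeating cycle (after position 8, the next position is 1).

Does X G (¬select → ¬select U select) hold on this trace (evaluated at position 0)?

Holds

The position after 0 is 1; G (¬select → ¬select U select) is true there.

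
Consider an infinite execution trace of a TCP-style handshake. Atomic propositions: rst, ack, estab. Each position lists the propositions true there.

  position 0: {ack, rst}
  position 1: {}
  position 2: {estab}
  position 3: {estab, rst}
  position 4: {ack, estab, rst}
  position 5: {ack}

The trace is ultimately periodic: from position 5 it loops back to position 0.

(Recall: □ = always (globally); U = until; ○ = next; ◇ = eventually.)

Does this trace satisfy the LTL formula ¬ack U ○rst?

Walking from position 0: at position 0, ○rst has not yet held and ¬ack fails, so ¬ack U ○rst is false.

Does not hold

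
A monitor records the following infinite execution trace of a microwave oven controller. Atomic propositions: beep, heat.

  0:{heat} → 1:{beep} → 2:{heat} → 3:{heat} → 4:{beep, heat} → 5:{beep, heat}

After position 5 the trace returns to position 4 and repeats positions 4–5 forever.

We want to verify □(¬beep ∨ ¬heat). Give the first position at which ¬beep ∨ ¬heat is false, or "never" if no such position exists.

Check ¬beep ∨ ¬heat at each position in order: 0 ✓, 1 ✓, 2 ✓, 3 ✓.
At position 4 the labels are {beep, heat}, so ¬beep ∨ ¬heat is false there. This is the first violation.

4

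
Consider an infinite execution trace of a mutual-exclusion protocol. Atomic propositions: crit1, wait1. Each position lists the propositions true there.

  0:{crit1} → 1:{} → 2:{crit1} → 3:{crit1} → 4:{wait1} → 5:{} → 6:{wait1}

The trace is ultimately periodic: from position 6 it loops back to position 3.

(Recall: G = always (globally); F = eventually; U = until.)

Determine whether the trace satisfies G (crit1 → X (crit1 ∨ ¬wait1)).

Does not hold

crit1 → X (crit1 ∨ ¬wait1) must hold at every position from 0 onward. It fails at position 3, so G (crit1 → X (crit1 ∨ ¬wait1)) is false.
Positions where crit1 holds: 0, 2, 3.
Check X (crit1 ∨ ¬wait1) at each: 0→ok, 2→ok, 3→fails.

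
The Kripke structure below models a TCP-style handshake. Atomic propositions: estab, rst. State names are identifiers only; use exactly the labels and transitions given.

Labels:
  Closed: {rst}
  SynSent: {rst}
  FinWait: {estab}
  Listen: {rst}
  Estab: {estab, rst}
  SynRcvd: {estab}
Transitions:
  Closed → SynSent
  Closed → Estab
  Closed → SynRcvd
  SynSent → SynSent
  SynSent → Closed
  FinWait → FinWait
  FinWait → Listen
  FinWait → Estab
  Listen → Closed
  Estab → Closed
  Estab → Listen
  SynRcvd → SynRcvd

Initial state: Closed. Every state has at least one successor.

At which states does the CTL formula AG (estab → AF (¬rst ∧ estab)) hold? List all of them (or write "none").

{SynRcvd}

States satisfying estab → AF (¬rst ∧ estab): {Closed, SynSent, FinWait, Listen, SynRcvd}.
States satisfying AG (estab → AF (¬rst ∧ estab)): {SynRcvd}.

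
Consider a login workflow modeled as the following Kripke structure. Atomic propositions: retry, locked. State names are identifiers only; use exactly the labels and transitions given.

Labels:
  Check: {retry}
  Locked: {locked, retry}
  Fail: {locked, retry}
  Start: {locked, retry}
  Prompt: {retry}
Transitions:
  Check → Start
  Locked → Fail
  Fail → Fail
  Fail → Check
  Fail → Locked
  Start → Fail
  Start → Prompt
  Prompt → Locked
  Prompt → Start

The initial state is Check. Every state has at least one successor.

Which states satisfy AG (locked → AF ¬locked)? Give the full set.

States satisfying locked → AF ¬locked: {Check, Prompt}.
States satisfying AG (locked → AF ¬locked): ∅.

none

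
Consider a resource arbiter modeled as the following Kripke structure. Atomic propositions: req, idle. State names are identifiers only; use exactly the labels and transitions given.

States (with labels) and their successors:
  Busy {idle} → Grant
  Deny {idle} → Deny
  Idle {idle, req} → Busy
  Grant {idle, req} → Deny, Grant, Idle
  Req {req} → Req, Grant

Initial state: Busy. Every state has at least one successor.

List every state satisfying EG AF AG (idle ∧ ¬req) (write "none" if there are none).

States satisfying AF AG (idle ∧ ¬req): {Deny}.
States satisfying EG AF AG (idle ∧ ¬req): {Deny}.

{Deny}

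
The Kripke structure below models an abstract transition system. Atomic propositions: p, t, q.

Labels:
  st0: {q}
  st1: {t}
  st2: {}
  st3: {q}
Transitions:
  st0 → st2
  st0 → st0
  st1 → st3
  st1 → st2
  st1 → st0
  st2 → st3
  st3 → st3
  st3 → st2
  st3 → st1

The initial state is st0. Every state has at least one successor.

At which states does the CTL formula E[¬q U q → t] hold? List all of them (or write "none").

{st1, st2}

States satisfying ¬q: {st1, st2}.
States satisfying q → t: {st1, st2}.
States satisfying E[¬q U q → t]: {st1, st2}.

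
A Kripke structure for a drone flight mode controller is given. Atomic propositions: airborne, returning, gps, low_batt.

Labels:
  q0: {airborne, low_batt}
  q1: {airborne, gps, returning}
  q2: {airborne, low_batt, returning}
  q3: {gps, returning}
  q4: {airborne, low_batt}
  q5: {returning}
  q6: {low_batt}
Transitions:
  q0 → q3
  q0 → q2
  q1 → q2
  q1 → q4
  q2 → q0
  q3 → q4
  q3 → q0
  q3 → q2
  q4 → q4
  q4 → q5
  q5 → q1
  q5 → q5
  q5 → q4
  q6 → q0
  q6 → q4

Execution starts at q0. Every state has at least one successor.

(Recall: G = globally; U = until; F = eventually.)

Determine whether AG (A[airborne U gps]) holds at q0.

Violated

States satisfying A[airborne U gps]: {q1, q3}.
States satisfying AG (A[airborne U gps]): ∅.
q0 is reachable from q0 and violates A[airborne U gps], so AG fails at q0.
q0 ∉ Sat(AG (A[airborne U gps])).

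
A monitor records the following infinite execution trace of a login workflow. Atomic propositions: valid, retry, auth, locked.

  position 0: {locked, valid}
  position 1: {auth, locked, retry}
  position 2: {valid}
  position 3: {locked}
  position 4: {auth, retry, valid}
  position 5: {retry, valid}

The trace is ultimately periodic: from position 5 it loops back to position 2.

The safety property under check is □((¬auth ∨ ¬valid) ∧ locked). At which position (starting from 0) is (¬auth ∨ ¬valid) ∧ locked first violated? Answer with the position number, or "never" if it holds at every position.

2

Check (¬auth ∨ ¬valid) ∧ locked at each position in order: 0 ✓, 1 ✓.
At position 2 the labels are {valid}, so (¬auth ∨ ¬valid) ∧ locked is false there. This is the first violation.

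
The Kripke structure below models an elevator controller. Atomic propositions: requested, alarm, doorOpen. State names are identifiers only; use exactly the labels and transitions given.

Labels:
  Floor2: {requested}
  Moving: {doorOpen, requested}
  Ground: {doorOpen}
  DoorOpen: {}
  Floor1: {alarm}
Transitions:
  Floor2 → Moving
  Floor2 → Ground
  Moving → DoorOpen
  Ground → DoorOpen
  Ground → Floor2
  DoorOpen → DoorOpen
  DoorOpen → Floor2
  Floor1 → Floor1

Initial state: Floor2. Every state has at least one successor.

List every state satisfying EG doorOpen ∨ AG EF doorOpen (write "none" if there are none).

{Floor2, Moving, Ground, DoorOpen}

States satisfying doorOpen: {Moving, Ground}.
States satisfying EG doorOpen: ∅.
States satisfying EF doorOpen: {Floor2, Moving, Ground, DoorOpen}.
States satisfying AG EF doorOpen: {Floor2, Moving, Ground, DoorOpen}.
States satisfying EG doorOpen ∨ AG EF doorOpen: {Floor2, Moving, Ground, DoorOpen}.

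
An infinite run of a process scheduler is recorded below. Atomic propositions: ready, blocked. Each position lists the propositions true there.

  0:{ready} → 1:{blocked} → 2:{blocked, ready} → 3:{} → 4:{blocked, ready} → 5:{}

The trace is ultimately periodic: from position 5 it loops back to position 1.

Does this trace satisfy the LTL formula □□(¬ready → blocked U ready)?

Does not hold

□(¬ready → blocked U ready) must hold at every position from 0 onward. It fails at position 0, so □□(¬ready → blocked U ready) is false.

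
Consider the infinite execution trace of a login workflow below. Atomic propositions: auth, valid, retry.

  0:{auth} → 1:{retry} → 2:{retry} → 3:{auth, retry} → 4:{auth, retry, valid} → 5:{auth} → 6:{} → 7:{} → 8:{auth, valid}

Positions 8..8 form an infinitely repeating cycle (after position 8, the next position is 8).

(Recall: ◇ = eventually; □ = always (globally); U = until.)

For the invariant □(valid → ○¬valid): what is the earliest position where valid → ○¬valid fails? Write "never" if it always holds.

8

Check valid → ○¬valid at each position in order: 0 ✓, 1 ✓, 2 ✓, 3 ✓, 4 ✓, 5 ✓, 6 ✓, 7 ✓.
At position 8 the labels are {auth, valid} and the next position 8 has {auth, valid}, so valid → ○¬valid is false there. This is the first violation.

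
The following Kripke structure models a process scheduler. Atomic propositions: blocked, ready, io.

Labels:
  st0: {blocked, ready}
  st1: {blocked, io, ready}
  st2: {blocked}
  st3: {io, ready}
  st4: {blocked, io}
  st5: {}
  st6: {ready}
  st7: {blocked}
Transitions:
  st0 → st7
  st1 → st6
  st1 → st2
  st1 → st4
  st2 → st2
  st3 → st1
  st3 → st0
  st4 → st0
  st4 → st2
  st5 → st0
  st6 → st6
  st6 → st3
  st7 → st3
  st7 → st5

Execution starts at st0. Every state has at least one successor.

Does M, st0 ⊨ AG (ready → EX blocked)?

Violated

States satisfying ready → EX blocked: {st0, st1, st2, st3, st4, st5, st7}.
States satisfying AG (ready → EX blocked): {st2}.
st6 is reachable from st0 and violates ready → EX blocked, so AG fails at st0.
st0 ∉ Sat(AG (ready → EX blocked)).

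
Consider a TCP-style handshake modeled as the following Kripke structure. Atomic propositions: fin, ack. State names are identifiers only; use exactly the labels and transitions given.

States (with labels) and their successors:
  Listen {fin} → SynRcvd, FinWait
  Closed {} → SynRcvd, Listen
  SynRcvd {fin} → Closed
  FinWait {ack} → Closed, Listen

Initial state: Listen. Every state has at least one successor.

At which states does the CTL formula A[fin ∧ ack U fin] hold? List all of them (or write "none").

States satisfying fin ∧ ack: ∅.
States satisfying fin: {Listen, SynRcvd}.
States satisfying A[fin ∧ ack U fin]: {Listen, SynRcvd}.

{Listen, SynRcvd}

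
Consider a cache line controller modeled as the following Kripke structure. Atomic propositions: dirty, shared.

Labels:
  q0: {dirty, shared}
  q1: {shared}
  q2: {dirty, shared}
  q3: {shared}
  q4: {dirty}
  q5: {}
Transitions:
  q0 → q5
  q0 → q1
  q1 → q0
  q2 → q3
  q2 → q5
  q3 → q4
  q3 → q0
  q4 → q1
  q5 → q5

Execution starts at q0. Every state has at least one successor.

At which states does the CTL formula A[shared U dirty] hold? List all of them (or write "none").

{q0, q1, q2, q3, q4}

States satisfying shared: {q0, q1, q2, q3}.
States satisfying dirty: {q0, q2, q4}.
States satisfying A[shared U dirty]: {q0, q1, q2, q3, q4}.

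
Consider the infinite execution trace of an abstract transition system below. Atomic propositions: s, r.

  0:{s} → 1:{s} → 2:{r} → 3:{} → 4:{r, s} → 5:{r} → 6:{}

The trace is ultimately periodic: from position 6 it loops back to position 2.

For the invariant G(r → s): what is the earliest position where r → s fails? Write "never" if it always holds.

Check r → s at each position in order: 0 ✓, 1 ✓.
At position 2 the labels are {r}, so r → s is false there. This is the first violation.

2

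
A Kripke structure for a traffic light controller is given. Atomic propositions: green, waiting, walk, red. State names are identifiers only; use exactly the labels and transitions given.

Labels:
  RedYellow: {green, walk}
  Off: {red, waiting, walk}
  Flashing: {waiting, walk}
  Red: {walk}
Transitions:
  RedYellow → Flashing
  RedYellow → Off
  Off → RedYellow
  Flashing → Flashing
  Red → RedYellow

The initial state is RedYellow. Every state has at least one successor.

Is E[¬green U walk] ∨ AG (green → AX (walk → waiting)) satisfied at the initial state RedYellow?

States satisfying ¬green: {Off, Flashing, Red}.
States satisfying walk: {RedYellow, Off, Flashing, Red}.
States satisfying E[¬green U walk]: {RedYellow, Off, Flashing, Red}.
States satisfying green → AX (walk → waiting): {RedYellow, Off, Flashing, Red}.
States satisfying AG (green → AX (walk → waiting)): {RedYellow, Off, Flashing, Red}.
States satisfying E[¬green U walk] ∨ AG (green → AX (walk → waiting)): {RedYellow, Off, Flashing, Red}.
RedYellow ∈ Sat(E[¬green U walk] ∨ AG (green → AX (walk → waiting))).

Satisfied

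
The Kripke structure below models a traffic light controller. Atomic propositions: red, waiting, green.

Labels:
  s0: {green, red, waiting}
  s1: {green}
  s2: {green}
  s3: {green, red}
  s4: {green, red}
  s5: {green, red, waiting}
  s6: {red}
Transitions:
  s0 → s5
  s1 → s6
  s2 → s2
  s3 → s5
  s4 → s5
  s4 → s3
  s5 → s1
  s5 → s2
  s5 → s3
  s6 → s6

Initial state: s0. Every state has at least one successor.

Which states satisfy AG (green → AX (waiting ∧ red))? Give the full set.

{s6}

States satisfying green → AX (waiting ∧ red): {s0, s3, s6}.
States satisfying AG (green → AX (waiting ∧ red)): {s6}.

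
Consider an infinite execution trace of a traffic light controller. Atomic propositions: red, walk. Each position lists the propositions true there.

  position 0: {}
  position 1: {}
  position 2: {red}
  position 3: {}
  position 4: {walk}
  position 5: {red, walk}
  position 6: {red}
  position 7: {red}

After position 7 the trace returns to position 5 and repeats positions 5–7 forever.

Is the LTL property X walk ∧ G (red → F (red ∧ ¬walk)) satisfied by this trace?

No

The position after 0 is 1; walk is false there.
red → F (red ∧ ¬walk) holds at every position 0..7, and those are all positions ever visited, so G (red → F (red ∧ ¬walk)) holds.
Positions where red holds: 2, 5, 6, 7.
Check F (red ∧ ¬walk) at each: 2→ok, 5→ok, 6→ok, 7→ok.
At position 0: X walk is false; G (red → F (red ∧ ¬walk)) is true; so X walk ∧ G (red → F (red ∧ ¬walk)) is false.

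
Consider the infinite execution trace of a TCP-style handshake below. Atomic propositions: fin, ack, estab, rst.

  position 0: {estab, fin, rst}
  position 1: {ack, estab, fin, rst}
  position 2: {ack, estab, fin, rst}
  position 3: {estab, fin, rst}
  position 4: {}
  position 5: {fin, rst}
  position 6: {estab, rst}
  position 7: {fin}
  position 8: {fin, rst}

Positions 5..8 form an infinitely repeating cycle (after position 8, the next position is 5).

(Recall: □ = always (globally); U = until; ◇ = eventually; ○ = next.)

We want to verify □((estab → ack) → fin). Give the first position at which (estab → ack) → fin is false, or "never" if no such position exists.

Check (estab → ack) → fin at each position in order: 0 ✓, 1 ✓, 2 ✓, 3 ✓.
At position 4 the labels are {}, so (estab → ack) → fin is false there. This is the first violation.

4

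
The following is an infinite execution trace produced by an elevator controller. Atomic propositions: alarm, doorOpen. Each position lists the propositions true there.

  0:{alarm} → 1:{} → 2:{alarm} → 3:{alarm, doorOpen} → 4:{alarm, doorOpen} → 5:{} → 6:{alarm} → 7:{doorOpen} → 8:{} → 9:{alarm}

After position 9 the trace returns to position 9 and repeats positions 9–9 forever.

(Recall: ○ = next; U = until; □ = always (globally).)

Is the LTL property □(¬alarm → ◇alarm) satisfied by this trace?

¬alarm → ◇alarm holds at every position 0..9, and those are all positions ever visited, so □(¬alarm → ◇alarm) holds.
Positions where ¬alarm holds: 1, 5, 7, 8.
Check ◇alarm at each: 1→ok, 5→ok, 7→ok, 8→ok.

Yes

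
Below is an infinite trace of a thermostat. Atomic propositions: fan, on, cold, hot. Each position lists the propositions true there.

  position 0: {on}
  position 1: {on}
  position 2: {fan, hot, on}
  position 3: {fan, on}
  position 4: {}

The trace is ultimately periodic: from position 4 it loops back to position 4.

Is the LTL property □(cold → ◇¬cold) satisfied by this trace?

cold → ◇¬cold holds at every position 0..4, and those are all positions ever visited, so □(cold → ◇¬cold) holds.

Yes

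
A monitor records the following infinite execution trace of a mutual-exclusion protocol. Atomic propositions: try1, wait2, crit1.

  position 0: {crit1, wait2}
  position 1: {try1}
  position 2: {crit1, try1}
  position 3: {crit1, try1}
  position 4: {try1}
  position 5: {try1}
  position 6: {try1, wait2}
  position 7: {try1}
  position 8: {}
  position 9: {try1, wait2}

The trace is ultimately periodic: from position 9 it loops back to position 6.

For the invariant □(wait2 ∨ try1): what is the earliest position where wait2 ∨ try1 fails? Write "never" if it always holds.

Check wait2 ∨ try1 at each position in order: 0 ✓, 1 ✓, 2 ✓, 3 ✓, 4 ✓, 5 ✓, 6 ✓, 7 ✓.
At position 8 the labels are {}, so wait2 ∨ try1 is false there. This is the first violation.

8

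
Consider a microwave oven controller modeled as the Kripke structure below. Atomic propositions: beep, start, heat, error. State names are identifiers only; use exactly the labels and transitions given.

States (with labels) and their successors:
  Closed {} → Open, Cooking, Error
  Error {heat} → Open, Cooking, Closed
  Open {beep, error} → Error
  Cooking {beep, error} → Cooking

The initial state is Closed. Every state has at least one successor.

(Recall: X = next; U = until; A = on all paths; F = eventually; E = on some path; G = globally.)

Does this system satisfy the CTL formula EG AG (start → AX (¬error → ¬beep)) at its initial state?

Satisfied

States satisfying AG (start → AX (¬error → ¬beep)): {Closed, Error, Open, Cooking}.
States satisfying EG AG (start → AX (¬error → ¬beep)): {Closed, Error, Open, Cooking}.
Closed ∈ Sat(EG AG (start → AX (¬error → ¬beep))).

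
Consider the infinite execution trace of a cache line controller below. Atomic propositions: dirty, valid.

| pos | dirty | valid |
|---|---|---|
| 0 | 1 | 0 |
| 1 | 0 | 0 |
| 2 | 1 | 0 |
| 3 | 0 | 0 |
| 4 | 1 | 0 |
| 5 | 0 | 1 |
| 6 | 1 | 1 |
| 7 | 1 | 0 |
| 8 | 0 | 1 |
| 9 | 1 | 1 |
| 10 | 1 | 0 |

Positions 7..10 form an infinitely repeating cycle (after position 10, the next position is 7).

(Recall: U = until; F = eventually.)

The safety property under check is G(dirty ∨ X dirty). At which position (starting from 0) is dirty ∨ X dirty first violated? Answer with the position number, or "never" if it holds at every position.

dirty ∨ X dirty holds at every position 0..10, and those are all the positions the trace ever visits, so the invariant G(dirty ∨ X dirty) is never violated.

never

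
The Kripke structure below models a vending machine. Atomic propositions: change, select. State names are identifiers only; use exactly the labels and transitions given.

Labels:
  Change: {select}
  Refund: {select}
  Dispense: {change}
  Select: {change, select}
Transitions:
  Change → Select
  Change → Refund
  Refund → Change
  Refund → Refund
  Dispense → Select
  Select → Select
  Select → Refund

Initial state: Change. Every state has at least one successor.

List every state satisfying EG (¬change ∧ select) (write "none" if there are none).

States satisfying ¬change ∧ select: {Change, Refund}.
States satisfying EG (¬change ∧ select): {Change, Refund}.

{Change, Refund}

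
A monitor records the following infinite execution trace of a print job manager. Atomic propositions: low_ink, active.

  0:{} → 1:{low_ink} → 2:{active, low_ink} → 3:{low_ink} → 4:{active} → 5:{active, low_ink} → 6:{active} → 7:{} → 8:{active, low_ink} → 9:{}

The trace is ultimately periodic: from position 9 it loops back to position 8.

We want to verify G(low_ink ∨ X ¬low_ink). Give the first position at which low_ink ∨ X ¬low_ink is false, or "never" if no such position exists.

0

At position 0 the labels are {} and the next position 1 has {low_ink}, so low_ink ∨ X ¬low_ink is false there. This is the first violation.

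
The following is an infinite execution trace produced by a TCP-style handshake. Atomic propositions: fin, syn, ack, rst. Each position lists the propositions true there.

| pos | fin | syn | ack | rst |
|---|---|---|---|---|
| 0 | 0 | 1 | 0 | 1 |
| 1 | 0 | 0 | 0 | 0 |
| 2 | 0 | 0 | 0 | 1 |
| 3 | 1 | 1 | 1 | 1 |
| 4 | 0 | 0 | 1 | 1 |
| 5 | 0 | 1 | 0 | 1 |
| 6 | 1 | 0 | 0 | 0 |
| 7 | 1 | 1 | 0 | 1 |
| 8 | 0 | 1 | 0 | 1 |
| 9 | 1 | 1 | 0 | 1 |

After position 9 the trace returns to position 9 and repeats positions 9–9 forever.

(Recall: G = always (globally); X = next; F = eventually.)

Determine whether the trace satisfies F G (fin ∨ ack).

Yes

G (fin ∨ ack) holds at position 9, which is reachable from 0, so F G (fin ∨ ack) holds.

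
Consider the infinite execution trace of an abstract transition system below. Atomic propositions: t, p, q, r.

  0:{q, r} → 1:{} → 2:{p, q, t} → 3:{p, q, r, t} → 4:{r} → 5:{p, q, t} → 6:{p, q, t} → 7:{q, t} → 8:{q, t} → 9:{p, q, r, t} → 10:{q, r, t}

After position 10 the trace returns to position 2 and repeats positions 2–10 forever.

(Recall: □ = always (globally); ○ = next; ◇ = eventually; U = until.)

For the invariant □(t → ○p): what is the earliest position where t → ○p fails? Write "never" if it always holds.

Check t → ○p at each position in order: 0 ✓, 1 ✓, 2 ✓.
At position 3 the labels are {p, q, r, t} and the next position 4 has {r}, so t → ○p is false there. This is the first violation.

3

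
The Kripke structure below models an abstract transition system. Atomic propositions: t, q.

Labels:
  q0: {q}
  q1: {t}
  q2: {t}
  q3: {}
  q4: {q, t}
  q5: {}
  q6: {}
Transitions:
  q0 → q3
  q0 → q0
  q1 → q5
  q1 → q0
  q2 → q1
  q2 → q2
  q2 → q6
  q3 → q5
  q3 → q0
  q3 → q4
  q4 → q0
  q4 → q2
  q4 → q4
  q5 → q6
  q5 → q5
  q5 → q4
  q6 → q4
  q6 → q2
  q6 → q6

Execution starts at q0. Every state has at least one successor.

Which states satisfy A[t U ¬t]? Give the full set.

{q0, q1, q3, q5, q6}

States satisfying t: {q1, q2, q4}.
States satisfying ¬t: {q0, q3, q5, q6}.
States satisfying A[t U ¬t]: {q0, q1, q3, q5, q6}.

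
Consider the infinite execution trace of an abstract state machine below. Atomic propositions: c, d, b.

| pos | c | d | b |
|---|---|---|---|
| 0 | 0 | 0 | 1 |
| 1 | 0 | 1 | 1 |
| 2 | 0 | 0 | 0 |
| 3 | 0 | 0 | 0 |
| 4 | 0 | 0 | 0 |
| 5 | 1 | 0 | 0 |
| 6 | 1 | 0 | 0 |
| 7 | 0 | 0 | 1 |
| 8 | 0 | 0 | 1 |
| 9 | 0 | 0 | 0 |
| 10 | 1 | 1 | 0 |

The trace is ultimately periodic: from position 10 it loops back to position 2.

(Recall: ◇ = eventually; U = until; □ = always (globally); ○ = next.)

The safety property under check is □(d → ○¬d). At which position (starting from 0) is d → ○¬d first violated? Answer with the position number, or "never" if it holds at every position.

never

d → ○¬d holds at every position 0..10, and those are all the positions the trace ever visits, so the invariant □(d → ○¬d) is never violated.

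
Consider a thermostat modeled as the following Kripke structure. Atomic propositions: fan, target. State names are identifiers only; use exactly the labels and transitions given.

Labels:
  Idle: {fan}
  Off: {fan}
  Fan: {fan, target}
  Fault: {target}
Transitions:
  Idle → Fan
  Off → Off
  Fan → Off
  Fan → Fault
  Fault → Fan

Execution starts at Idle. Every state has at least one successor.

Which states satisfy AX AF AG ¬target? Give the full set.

States satisfying AF AG ¬target: {Off}.
States satisfying AX AF AG ¬target: {Off}.

{Off}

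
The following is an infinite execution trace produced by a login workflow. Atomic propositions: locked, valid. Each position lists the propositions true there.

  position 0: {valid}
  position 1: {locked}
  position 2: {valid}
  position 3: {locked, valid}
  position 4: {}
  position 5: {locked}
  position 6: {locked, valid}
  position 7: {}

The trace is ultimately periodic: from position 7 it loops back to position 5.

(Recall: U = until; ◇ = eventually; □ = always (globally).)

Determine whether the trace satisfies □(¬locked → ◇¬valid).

¬locked → ◇¬valid holds at every position 0..7, and those are all positions ever visited, so □(¬locked → ◇¬valid) holds.
Positions where ¬locked holds: 0, 2, 4, 7.
Check ◇¬valid at each: 0→ok, 2→ok, 4→ok, 7→ok.

Satisfied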